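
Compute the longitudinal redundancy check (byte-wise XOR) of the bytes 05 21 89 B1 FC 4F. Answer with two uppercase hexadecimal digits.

XOR the bytes together:
  start with 0x05
  0x05 ⊕ 0x21 = 0x24
  0x24 ⊕ 0x89 = 0xAD
  0xAD ⊕ 0xB1 = 0x1C
  0x1C ⊕ 0xFC = 0xE0
  0xE0 ⊕ 0x4F = 0xAF

AF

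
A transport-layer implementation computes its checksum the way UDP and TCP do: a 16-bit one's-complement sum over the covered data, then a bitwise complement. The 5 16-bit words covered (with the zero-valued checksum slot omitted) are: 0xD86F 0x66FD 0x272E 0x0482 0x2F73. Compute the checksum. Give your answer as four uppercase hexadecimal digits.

656F

One's-complement addition (fold any carry out of bit 15 back into bit 0):
  0xD86F + 0x66FD = 0x13F6C → wrap carry → 0x3F6D
  0x3F6D + 0x272E = 0x0669B
  0x669B + 0x0482 = 0x06B1D
  0x6B1D + 0x2F73 = 0x09A90
One's-complement sum = 0x9A90.
Checksum = ~0x9A90 & 0xFFFF = 0x656F.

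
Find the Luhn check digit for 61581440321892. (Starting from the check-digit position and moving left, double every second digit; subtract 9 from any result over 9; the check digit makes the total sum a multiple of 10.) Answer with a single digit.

9

Partial digits right→left: 2 9 8 1 2 3 0 4 4 1 8 5 1 6
Double every second digit counting from the check-digit position (so the 1st, 3rd, 5th, ... of the partial from the right).
  doubled (with −9 where >9): 4 7 4 0 8 7 2 → sum 32
  kept as-is: 9 1 3 4 1 5 6 → sum 29
Total = 32 + 29 = 61.
Check digit = (10 − (61 mod 10)) mod 10 = 9.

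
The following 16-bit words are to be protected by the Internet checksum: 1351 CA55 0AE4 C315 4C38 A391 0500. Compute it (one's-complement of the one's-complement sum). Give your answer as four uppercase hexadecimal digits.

One's-complement addition (fold any carry out of bit 15 back into bit 0):
  0x1351 + 0xCA55 = 0x0DDA6
  0xDDA6 + 0x0AE4 = 0x0E88A
  0xE88A + 0xC315 = 0x1AB9F → wrap carry → 0xABA0
  0xABA0 + 0x4C38 = 0x0F7D8
  0xF7D8 + 0xA391 = 0x19B69 → wrap carry → 0x9B6A
  0x9B6A + 0x0500 = 0x0A06A
One's-complement sum = 0xA06A.
Checksum = ~0xA06A & 0xFFFF = 0x5F95.

5F95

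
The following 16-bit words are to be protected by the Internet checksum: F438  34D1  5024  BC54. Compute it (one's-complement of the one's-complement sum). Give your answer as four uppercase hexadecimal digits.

CA7C

One's-complement addition (fold any carry out of bit 15 back into bit 0):
  0xF438 + 0x34D1 = 0x12909 → wrap carry → 0x290A
  0x290A + 0x5024 = 0x0792E
  0x792E + 0xBC54 = 0x13582 → wrap carry → 0x3583
One's-complement sum = 0x3583.
Checksum = ~0x3583 & 0xFFFF = 0xCA7C.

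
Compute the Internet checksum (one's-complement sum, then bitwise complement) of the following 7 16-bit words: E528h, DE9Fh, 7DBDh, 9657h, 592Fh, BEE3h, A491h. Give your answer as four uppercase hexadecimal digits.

One's-complement addition (fold any carry out of bit 15 back into bit 0):
  0xE528 + 0xDE9F = 0x1C3C7 → wrap carry → 0xC3C8
  0xC3C8 + 0x7DBD = 0x14185 → wrap carry → 0x4186
  0x4186 + 0x9657 = 0x0D7DD
  0xD7DD + 0x592F = 0x1310C → wrap carry → 0x310D
  0x310D + 0xBEE3 = 0x0EFF0
  0xEFF0 + 0xA491 = 0x19481 → wrap carry → 0x9482
One's-complement sum = 0x9482.
Checksum = ~0x9482 & 0xFFFF = 0x6B7D.

6B7D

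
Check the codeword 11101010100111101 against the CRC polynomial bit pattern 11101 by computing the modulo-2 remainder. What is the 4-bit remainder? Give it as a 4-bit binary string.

Modulo-2 division of 11101010100111101 by 11101:
  pos 0: 11101 XOR 11101 = 00000
  pos 6: 10100 XOR 11101 = 01001
  pos 7: 10011 XOR 11101 = 01110
  pos 8: 11101 XOR 11101 = 00000
Remainder = 1101 (nonzero — an error is detected).

1101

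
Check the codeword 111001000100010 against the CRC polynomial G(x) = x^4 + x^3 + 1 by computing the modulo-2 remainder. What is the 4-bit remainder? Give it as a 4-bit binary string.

Modulo-2 division of 111001000100010 by 11001:
  pos 0: 11100 XOR 11001 = 00101
  pos 2: 10110 XOR 11001 = 01111
  pos 3: 11110 XOR 11001 = 00111
  pos 5: 11101 XOR 11001 = 00100
  pos 7: 10000 XOR 11001 = 01001
  pos 8: 10010 XOR 11001 = 01011
  pos 9: 10111 XOR 11001 = 01110
  pos 10: 11100 XOR 11001 = 00101
Remainder = 0101 (nonzero — an error is detected).

0101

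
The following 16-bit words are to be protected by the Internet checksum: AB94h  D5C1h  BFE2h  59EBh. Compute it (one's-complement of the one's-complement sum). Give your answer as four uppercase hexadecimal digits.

64DB

One's-complement addition (fold any carry out of bit 15 back into bit 0):
  0xAB94 + 0xD5C1 = 0x18155 → wrap carry → 0x8156
  0x8156 + 0xBFE2 = 0x14138 → wrap carry → 0x4139
  0x4139 + 0x59EB = 0x09B24
One's-complement sum = 0x9B24.
Checksum = ~0x9B24 & 0xFFFF = 0x64DB.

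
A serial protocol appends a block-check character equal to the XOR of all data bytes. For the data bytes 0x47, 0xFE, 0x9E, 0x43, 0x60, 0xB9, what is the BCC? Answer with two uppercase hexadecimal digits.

XOR the bytes together:
  start with 0x47
  0x47 ⊕ 0xFE = 0xB9
  0xB9 ⊕ 0x9E = 0x27
  0x27 ⊕ 0x43 = 0x64
  0x64 ⊕ 0x60 = 0x04
  0x04 ⊕ 0xB9 = 0xBD

BD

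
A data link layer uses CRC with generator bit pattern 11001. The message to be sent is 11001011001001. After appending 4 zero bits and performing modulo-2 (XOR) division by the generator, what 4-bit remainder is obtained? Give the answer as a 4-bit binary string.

Append 4 zeros: 110010110010010000. Divide by 11001 (XOR where the leading bit is 1):
  pos 0: 11001 XOR 11001 = 00000
  pos 6: 11001 XOR 11001 = 00000
  pos 13: 10000 XOR 11001 = 01001
Remainder (last 4 bits) = 1001. This is the CRC / FCS.

1001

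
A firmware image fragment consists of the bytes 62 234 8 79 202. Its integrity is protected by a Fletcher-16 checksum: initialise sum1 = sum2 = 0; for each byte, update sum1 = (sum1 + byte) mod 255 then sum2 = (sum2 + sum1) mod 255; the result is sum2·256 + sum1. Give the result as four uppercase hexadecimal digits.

Running sums (mod 255):
  after byte 0 (62): sum1=62, sum2=62
  after byte 1 (234): sum1=41, sum2=103
  after byte 2 (8): sum1=49, sum2=152
  after byte 3 (79): sum1=128, sum2=25
  after byte 4 (202): sum1=75, sum2=100
Checksum = sum2·256 + sum1 = 100·256 + 75 = 25675 = 0x644B.

644B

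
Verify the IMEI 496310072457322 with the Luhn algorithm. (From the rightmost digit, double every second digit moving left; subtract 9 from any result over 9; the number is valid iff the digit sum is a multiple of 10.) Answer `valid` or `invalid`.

From the right, keep odd positions and double even positions (subtract 9 from any doubled value over 9):
  doubled (positions 2,4,...): 4 5 8 5 0 6 9 → sum 37
  kept (positions 1,3,...): 2 3 5 2 0 1 6 4 → sum 23
Total = 60.
60 mod 10 = 0, so the number is valid.

valid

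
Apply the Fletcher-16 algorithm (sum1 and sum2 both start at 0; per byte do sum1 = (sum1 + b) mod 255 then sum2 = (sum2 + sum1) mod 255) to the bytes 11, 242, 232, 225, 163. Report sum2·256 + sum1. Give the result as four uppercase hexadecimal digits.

Running sums (mod 255):
  after byte 0 (11): sum1=11, sum2=11
  after byte 1 (242): sum1=253, sum2=9
  after byte 2 (232): sum1=230, sum2=239
  after byte 3 (225): sum1=200, sum2=184
  after byte 4 (163): sum1=108, sum2=37
Checksum = sum2·256 + sum1 = 37·256 + 108 = 9580 = 0x256C.

256C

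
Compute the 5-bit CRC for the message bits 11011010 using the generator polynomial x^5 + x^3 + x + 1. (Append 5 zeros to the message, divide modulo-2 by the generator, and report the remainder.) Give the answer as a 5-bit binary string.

Append 5 zeros: 1101101000000. Divide by 101011 (XOR where the leading bit is 1):
  pos 0: 110110 XOR 101011 = 011101
  pos 1: 111011 XOR 101011 = 010000
  pos 2: 100000 XOR 101011 = 001011
  pos 4: 101100 XOR 101011 = 000111
  pos 7: 111000 XOR 101011 = 010011
Remainder (last 5 bits) = 10011. This is the CRC / FCS.

10011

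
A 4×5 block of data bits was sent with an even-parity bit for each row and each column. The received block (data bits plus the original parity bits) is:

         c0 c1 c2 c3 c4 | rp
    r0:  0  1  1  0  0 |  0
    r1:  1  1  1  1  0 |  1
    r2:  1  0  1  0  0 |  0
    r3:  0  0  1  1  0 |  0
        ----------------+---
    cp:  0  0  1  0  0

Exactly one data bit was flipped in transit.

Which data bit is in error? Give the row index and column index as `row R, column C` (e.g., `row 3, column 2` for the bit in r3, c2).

Recompute each row's even parity and compare to rp:
  r0: data parity 0, sent rp 0 → ok
  r1: data parity 0, sent rp 1 → mismatch
  r2: data parity 0, sent rp 0 → ok
  r3: data parity 0, sent rp 0 → ok
Recompute each column's even parity and compare to cp:
  c0: data parity 0, sent cp 0 → ok
  c1: data parity 0, sent cp 0 → ok
  c2: data parity 0, sent cp 1 → mismatch
  c3: data parity 0, sent cp 0 → ok
  c4: data parity 0, sent cp 0 → ok
Exactly one row (r1) and one column (c2) fail → the flipped bit is at their intersection.

row 1, column 2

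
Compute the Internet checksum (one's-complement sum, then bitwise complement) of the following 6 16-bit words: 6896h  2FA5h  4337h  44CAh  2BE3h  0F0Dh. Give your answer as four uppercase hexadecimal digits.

One's-complement addition (fold any carry out of bit 15 back into bit 0):
  0x6896 + 0x2FA5 = 0x0983B
  0x983B + 0x4337 = 0x0DB72
  0xDB72 + 0x44CA = 0x1203C → wrap carry → 0x203D
  0x203D + 0x2BE3 = 0x04C20
  0x4C20 + 0x0F0D = 0x05B2D
One's-complement sum = 0x5B2D.
Checksum = ~0x5B2D & 0xFFFF = 0xA4D2.

A4D2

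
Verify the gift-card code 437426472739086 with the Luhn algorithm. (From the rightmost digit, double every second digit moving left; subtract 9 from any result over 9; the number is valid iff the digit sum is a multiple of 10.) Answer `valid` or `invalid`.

From the right, keep odd positions and double even positions (subtract 9 from any doubled value over 9):
  doubled (positions 2,4,...): 7 9 5 5 3 8 6 → sum 43
  kept (positions 1,3,...): 6 0 3 2 4 2 7 4 → sum 28
Total = 71.
71 mod 10 = 1, so the number is invalid.

invalid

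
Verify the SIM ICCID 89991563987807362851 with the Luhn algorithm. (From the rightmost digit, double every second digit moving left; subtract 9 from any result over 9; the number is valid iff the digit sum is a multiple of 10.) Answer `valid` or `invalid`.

From the right, keep odd positions and double even positions (subtract 9 from any doubled value over 9):
  doubled (positions 2,4,...): 1 4 6 0 5 9 3 2 9 7 → sum 46
  kept (positions 1,3,...): 1 8 6 7 8 8 3 5 9 9 → sum 64
Total = 110.
110 mod 10 = 0, so the number is valid.

valid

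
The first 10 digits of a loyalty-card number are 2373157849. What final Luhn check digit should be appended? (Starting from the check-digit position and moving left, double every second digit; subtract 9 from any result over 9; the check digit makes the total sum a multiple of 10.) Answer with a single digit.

Partial digits right→left: 9 4 8 7 5 1 3 7 3 2
Double every second digit counting from the check-digit position (so the 1st, 3rd, 5th, ... of the partial from the right).
  doubled (with −9 where >9): 9 7 1 6 6 → sum 29
  kept as-is: 4 7 1 7 2 → sum 21
Total = 29 + 21 = 50.
Check digit = (10 − (50 mod 10)) mod 10 = 0.

0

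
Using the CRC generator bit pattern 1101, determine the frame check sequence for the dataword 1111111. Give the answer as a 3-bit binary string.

000

Append 3 zeros: 1111111000. Divide by 1101 (XOR where the leading bit is 1):
  pos 0: 1111 XOR 1101 = 0010
  pos 2: 1011 XOR 1101 = 0110
  pos 3: 1101 XOR 1101 = 0000
Remainder (last 3 bits) = 000. This is the CRC / FCS.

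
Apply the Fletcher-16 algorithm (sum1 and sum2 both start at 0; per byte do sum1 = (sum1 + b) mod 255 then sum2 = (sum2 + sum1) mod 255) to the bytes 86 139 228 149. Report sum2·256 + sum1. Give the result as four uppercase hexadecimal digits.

5B5C

Running sums (mod 255):
  after byte 0 (86): sum1=86, sum2=86
  after byte 1 (139): sum1=225, sum2=56
  after byte 2 (228): sum1=198, sum2=254
  after byte 3 (149): sum1=92, sum2=91
Checksum = sum2·256 + sum1 = 91·256 + 92 = 23388 = 0x5B5C.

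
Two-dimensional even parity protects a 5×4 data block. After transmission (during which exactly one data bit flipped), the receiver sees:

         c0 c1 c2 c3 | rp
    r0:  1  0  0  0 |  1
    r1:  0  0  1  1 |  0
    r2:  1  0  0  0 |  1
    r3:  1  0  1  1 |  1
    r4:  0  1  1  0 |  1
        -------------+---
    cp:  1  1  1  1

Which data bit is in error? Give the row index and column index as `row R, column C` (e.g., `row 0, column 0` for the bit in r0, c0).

row 4, column 3

Recompute each row's even parity and compare to rp:
  r0: data parity 1, sent rp 1 → ok
  r1: data parity 0, sent rp 0 → ok
  r2: data parity 1, sent rp 1 → ok
  r3: data parity 1, sent rp 1 → ok
  r4: data parity 0, sent rp 1 → mismatch
Recompute each column's even parity and compare to cp:
  c0: data parity 1, sent cp 1 → ok
  c1: data parity 1, sent cp 1 → ok
  c2: data parity 1, sent cp 1 → ok
  c3: data parity 0, sent cp 1 → mismatch
Exactly one row (r4) and one column (c3) fail → the flipped bit is at their intersection.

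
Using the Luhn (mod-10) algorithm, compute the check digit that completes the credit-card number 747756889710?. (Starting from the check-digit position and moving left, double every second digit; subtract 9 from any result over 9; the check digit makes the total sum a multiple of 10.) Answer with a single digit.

Partial digits right→left: 0 1 7 9 8 8 6 5 7 7 4 7
Double every second digit counting from the check-digit position (so the 1st, 3rd, 5th, ... of the partial from the right).
  doubled (with −9 where >9): 0 5 7 3 5 8 → sum 28
  kept as-is: 1 9 8 5 7 7 → sum 37
Total = 28 + 37 = 65.
Check digit = (10 − (65 mod 10)) mod 10 = 5.

5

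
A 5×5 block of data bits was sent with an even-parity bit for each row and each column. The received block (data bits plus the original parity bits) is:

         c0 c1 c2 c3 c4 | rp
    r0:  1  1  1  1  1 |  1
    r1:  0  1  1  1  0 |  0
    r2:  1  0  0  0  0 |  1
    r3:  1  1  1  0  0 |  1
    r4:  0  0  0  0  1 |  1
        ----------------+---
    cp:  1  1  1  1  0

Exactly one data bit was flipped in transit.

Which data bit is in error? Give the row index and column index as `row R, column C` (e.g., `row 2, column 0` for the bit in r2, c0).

Recompute each row's even parity and compare to rp:
  r0: data parity 1, sent rp 1 → ok
  r1: data parity 1, sent rp 0 → mismatch
  r2: data parity 1, sent rp 1 → ok
  r3: data parity 1, sent rp 1 → ok
  r4: data parity 1, sent rp 1 → ok
Recompute each column's even parity and compare to cp:
  c0: data parity 1, sent cp 1 → ok
  c1: data parity 1, sent cp 1 → ok
  c2: data parity 1, sent cp 1 → ok
  c3: data parity 0, sent cp 1 → mismatch
  c4: data parity 0, sent cp 0 → ok
Exactly one row (r1) and one column (c3) fail → the flipped bit is at their intersection.

row 1, column 3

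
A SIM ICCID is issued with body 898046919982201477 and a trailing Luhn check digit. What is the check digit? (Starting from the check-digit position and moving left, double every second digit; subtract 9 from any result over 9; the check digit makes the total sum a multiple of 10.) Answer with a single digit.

Partial digits right→left: 7 7 4 1 0 2 2 8 9 9 1 9 6 4 0 8 9 8
Double every second digit counting from the check-digit position (so the 1st, 3rd, 5th, ... of the partial from the right).
  doubled (with −9 where >9): 5 8 0 4 9 2 3 0 9 → sum 40
  kept as-is: 7 1 2 8 9 9 4 8 8 → sum 56
Total = 40 + 56 = 96.
Check digit = (10 − (96 mod 10)) mod 10 = 4.

4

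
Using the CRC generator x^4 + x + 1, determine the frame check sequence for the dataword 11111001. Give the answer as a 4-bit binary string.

1110

Append 4 zeros: 111110010000. Divide by 10011 (XOR where the leading bit is 1):
  pos 0: 11111 XOR 10011 = 01100
  pos 1: 11000 XOR 10011 = 01011
  pos 2: 10110 XOR 10011 = 00101
  pos 4: 10110 XOR 10011 = 00101
  pos 6: 10100 XOR 10011 = 00111
Remainder (last 4 bits) = 1110. This is the CRC / FCS.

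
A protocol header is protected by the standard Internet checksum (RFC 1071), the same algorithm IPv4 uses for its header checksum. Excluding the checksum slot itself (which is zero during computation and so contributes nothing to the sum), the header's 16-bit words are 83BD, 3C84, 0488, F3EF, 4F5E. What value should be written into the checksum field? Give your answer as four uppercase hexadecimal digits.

One's-complement addition (fold any carry out of bit 15 back into bit 0):
  0x83BD + 0x3C84 = 0x0C041
  0xC041 + 0x0488 = 0x0C4C9
  0xC4C9 + 0xF3EF = 0x1B8B8 → wrap carry → 0xB8B9
  0xB8B9 + 0x4F5E = 0x10817 → wrap carry → 0x0818
One's-complement sum = 0x0818.
Checksum = ~0x0818 & 0xFFFF = 0xF7E7.

F7E7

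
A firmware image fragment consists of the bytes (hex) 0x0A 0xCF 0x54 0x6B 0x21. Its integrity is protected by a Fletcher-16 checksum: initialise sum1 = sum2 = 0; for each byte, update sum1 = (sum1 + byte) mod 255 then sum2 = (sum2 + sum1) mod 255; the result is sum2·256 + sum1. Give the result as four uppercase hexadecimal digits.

66BA

Running sums (mod 255):
  after byte 0 (0x0A): sum1=10, sum2=10
  after byte 1 (0xCF): sum1=217, sum2=227
  after byte 2 (0x54): sum1=46, sum2=18
  after byte 3 (0x6B): sum1=153, sum2=171
  after byte 4 (0x21): sum1=186, sum2=102
Checksum = sum2·256 + sum1 = 102·256 + 186 = 26298 = 0x66BA.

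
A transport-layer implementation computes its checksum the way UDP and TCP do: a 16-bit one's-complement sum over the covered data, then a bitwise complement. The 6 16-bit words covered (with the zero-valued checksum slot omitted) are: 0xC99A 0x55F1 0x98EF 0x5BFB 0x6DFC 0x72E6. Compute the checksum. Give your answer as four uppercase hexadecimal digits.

One's-complement addition (fold any carry out of bit 15 back into bit 0):
  0xC99A + 0x55F1 = 0x11F8B → wrap carry → 0x1F8C
  0x1F8C + 0x98EF = 0x0B87B
  0xB87B + 0x5BFB = 0x11476 → wrap carry → 0x1477
  0x1477 + 0x6DFC = 0x08273
  0x8273 + 0x72E6 = 0x0F559
One's-complement sum = 0xF559.
Checksum = ~0xF559 & 0xFFFF = 0x0AA6.

0AA6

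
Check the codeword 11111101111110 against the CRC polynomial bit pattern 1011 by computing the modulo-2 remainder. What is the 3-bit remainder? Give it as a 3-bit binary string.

000

Modulo-2 division of 11111101111110 by 1011:
  pos 0: 1111 XOR 1011 = 0100
  pos 1: 1001 XOR 1011 = 0010
  pos 3: 1010 XOR 1011 = 0001
  pos 6: 1111 XOR 1011 = 0100
  pos 7: 1001 XOR 1011 = 0010
  pos 9: 1011 XOR 1011 = 0000
Remainder = 000 (zero — the frame passes the CRC check).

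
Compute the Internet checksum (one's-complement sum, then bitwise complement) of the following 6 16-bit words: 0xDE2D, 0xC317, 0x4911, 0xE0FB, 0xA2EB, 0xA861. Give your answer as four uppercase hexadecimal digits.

One's-complement addition (fold any carry out of bit 15 back into bit 0):
  0xDE2D + 0xC317 = 0x1A144 → wrap carry → 0xA145
  0xA145 + 0x4911 = 0x0EA56
  0xEA56 + 0xE0FB = 0x1CB51 → wrap carry → 0xCB52
  0xCB52 + 0xA2EB = 0x16E3D → wrap carry → 0x6E3E
  0x6E3E + 0xA861 = 0x1169F → wrap carry → 0x16A0
One's-complement sum = 0x16A0.
Checksum = ~0x16A0 & 0xFFFF = 0xE95F.

E95F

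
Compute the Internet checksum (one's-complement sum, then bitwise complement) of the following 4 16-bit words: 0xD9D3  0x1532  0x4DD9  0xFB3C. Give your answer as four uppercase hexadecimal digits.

One's-complement addition (fold any carry out of bit 15 back into bit 0):
  0xD9D3 + 0x1532 = 0x0EF05
  0xEF05 + 0x4DD9 = 0x13CDE → wrap carry → 0x3CDF
  0x3CDF + 0xFB3C = 0x1381B → wrap carry → 0x381C
One's-complement sum = 0x381C.
Checksum = ~0x381C & 0xFFFF = 0xC7E3.

C7E3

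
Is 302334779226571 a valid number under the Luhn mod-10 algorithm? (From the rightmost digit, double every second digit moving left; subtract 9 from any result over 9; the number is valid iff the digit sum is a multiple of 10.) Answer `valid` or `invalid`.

invalid

From the right, keep odd positions and double even positions (subtract 9 from any doubled value over 9):
  doubled (positions 2,4,...): 5 3 4 5 8 6 0 → sum 31
  kept (positions 1,3,...): 1 5 2 9 7 3 2 3 → sum 32
Total = 63.
63 mod 10 = 3, so the number is invalid.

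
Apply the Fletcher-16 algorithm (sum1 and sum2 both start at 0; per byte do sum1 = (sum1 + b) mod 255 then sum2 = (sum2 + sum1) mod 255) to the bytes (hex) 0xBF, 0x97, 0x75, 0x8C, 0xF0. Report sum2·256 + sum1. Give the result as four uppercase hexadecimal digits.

Running sums (mod 255):
  after byte 0 (0xBF): sum1=191, sum2=191
  after byte 1 (0x97): sum1=87, sum2=23
  after byte 2 (0x75): sum1=204, sum2=227
  after byte 3 (0x8C): sum1=89, sum2=61
  after byte 4 (0xF0): sum1=74, sum2=135
Checksum = sum2·256 + sum1 = 135·256 + 74 = 34634 = 0x874A.

874A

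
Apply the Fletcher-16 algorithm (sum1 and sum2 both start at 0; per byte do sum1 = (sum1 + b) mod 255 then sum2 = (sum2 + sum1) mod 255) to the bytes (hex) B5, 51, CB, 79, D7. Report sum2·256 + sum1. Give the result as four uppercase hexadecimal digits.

0024

Running sums (mod 255):
  after byte 0 (B5): sum1=181, sum2=181
  after byte 1 (51): sum1=7, sum2=188
  after byte 2 (CB): sum1=210, sum2=143
  after byte 3 (79): sum1=76, sum2=219
  after byte 4 (D7): sum1=36, sum2=0
Checksum = sum2·256 + sum1 = 0·256 + 36 = 36 = 0x0024.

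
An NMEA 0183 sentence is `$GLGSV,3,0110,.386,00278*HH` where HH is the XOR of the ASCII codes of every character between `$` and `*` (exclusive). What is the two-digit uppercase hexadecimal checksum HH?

XOR the ASCII codes of the payload characters:
  'G' = 0x47 → acc = 0x47
  'L' = 0x4C → acc = 0x0B
  'G' = 0x47 → acc = 0x4C
  'S' = 0x53 → acc = 0x1F
  'V' = 0x56 → acc = 0x49
  ',' = 0x2C → acc = 0x65
  '3' = 0x33 → acc = 0x56
  ',' = 0x2C → acc = 0x7A
  '0' = 0x30 → acc = 0x4A
  '1' = 0x31 → acc = 0x7B
  '1' = 0x31 → acc = 0x4A
  '0' = 0x30 → acc = 0x7A
  ',' = 0x2C → acc = 0x56
  '.' = 0x2E → acc = 0x78
  '3' = 0x33 → acc = 0x4B
  '8' = 0x38 → acc = 0x73
  '6' = 0x36 → acc = 0x45
  ',' = 0x2C → acc = 0x69
  '0' = 0x30 → acc = 0x59
  '0' = 0x30 → acc = 0x69
  '2' = 0x32 → acc = 0x5B
  '7' = 0x37 → acc = 0x6C
  '8' = 0x38 → acc = 0x54
Checksum = 0x54.

54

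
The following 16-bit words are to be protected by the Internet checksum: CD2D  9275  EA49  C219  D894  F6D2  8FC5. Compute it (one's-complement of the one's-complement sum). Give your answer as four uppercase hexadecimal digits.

94CB

One's-complement addition (fold any carry out of bit 15 back into bit 0):
  0xCD2D + 0x9275 = 0x15FA2 → wrap carry → 0x5FA3
  0x5FA3 + 0xEA49 = 0x149EC → wrap carry → 0x49ED
  0x49ED + 0xC219 = 0x10C06 → wrap carry → 0x0C07
  0x0C07 + 0xD894 = 0x0E49B
  0xE49B + 0xF6D2 = 0x1DB6D → wrap carry → 0xDB6E
  0xDB6E + 0x8FC5 = 0x16B33 → wrap carry → 0x6B34
One's-complement sum = 0x6B34.
Checksum = ~0x6B34 & 0xFFFF = 0x94CB.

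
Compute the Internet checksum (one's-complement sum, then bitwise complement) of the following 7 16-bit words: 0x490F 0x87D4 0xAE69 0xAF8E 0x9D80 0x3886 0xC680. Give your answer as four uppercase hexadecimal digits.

349C

One's-complement addition (fold any carry out of bit 15 back into bit 0):
  0x490F + 0x87D4 = 0x0D0E3
  0xD0E3 + 0xAE69 = 0x17F4C → wrap carry → 0x7F4D
  0x7F4D + 0xAF8E = 0x12EDB → wrap carry → 0x2EDC
  0x2EDC + 0x9D80 = 0x0CC5C
  0xCC5C + 0x3886 = 0x104E2 → wrap carry → 0x04E3
  0x04E3 + 0xC680 = 0x0CB63
One's-complement sum = 0xCB63.
Checksum = ~0xCB63 & 0xFFFF = 0x349C.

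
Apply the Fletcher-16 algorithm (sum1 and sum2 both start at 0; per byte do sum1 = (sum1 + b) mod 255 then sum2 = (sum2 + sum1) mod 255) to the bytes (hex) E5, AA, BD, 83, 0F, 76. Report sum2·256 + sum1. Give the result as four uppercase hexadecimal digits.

Running sums (mod 255):
  after byte 0 (E5): sum1=229, sum2=229
  after byte 1 (AA): sum1=144, sum2=118
  after byte 2 (BD): sum1=78, sum2=196
  after byte 3 (83): sum1=209, sum2=150
  after byte 4 (0F): sum1=224, sum2=119
  after byte 5 (76): sum1=87, sum2=206
Checksum = sum2·256 + sum1 = 206·256 + 87 = 52823 = 0xCE57.

CE57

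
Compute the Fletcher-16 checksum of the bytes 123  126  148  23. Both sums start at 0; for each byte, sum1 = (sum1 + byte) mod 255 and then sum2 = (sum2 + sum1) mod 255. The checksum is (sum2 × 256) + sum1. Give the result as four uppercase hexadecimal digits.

Running sums (mod 255):
  after byte 0 (123): sum1=123, sum2=123
  after byte 1 (126): sum1=249, sum2=117
  after byte 2 (148): sum1=142, sum2=4
  after byte 3 (23): sum1=165, sum2=169
Checksum = sum2·256 + sum1 = 169·256 + 165 = 43429 = 0xA9A5.

A9A5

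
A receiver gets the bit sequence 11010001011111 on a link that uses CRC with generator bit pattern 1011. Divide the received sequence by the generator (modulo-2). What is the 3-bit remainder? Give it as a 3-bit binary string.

Modulo-2 division of 11010001011111 by 1011:
  pos 0: 1101 XOR 1011 = 0110
  pos 1: 1100 XOR 1011 = 0111
  pos 2: 1110 XOR 1011 = 0101
  pos 3: 1010 XOR 1011 = 0001
  pos 6: 1101 XOR 1011 = 0110
  pos 7: 1101 XOR 1011 = 0110
  pos 8: 1101 XOR 1011 = 0110
  pos 9: 1101 XOR 1011 = 0110
  pos 10: 1101 XOR 1011 = 0110
Remainder = 110 (nonzero — an error is detected).

110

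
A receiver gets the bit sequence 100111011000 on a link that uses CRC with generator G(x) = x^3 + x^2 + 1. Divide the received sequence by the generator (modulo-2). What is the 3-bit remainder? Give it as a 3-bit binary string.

000

Modulo-2 division of 100111011000 by 1101:
  pos 0: 1001 XOR 1101 = 0100
  pos 1: 1001 XOR 1101 = 0100
  pos 2: 1001 XOR 1101 = 0100
  pos 3: 1000 XOR 1101 = 0101
  pos 4: 1011 XOR 1101 = 0110
  pos 5: 1101 XOR 1101 = 0000
Remainder = 000 (zero — the frame passes the CRC check).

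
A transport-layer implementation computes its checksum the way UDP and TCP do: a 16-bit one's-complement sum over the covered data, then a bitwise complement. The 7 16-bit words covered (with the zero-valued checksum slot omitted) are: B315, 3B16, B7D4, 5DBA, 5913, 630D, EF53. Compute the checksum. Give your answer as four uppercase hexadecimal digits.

One's-complement addition (fold any carry out of bit 15 back into bit 0):
  0xB315 + 0x3B16 = 0x0EE2B
  0xEE2B + 0xB7D4 = 0x1A5FF → wrap carry → 0xA600
  0xA600 + 0x5DBA = 0x103BA → wrap carry → 0x03BB
  0x03BB + 0x5913 = 0x05CCE
  0x5CCE + 0x630D = 0x0BFDB
  0xBFDB + 0xEF53 = 0x1AF2E → wrap carry → 0xAF2F
One's-complement sum = 0xAF2F.
Checksum = ~0xAF2F & 0xFFFF = 0x50D0.

50D0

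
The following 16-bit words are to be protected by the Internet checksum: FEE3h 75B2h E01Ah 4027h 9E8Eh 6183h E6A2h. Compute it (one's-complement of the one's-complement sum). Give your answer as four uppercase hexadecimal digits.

8472

One's-complement addition (fold any carry out of bit 15 back into bit 0):
  0xFEE3 + 0x75B2 = 0x17495 → wrap carry → 0x7496
  0x7496 + 0xE01A = 0x154B0 → wrap carry → 0x54B1
  0x54B1 + 0x4027 = 0x094D8
  0x94D8 + 0x9E8E = 0x13366 → wrap carry → 0x3367
  0x3367 + 0x6183 = 0x094EA
  0x94EA + 0xE6A2 = 0x17B8C → wrap carry → 0x7B8D
One's-complement sum = 0x7B8D.
Checksum = ~0x7B8D & 0xFFFF = 0x8472.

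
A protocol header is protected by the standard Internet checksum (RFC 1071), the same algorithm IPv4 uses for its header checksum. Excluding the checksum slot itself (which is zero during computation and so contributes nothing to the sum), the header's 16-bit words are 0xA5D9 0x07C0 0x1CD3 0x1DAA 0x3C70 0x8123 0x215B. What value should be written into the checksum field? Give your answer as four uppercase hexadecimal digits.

38FA

One's-complement addition (fold any carry out of bit 15 back into bit 0):
  0xA5D9 + 0x07C0 = 0x0AD99
  0xAD99 + 0x1CD3 = 0x0CA6C
  0xCA6C + 0x1DAA = 0x0E816
  0xE816 + 0x3C70 = 0x12486 → wrap carry → 0x2487
  0x2487 + 0x8123 = 0x0A5AA
  0xA5AA + 0x215B = 0x0C705
One's-complement sum = 0xC705.
Checksum = ~0xC705 & 0xFFFF = 0x38FA.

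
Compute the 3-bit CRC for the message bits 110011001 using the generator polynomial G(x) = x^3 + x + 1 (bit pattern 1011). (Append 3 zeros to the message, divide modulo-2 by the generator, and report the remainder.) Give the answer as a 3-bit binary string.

Append 3 zeros: 110011001000. Divide by 1011 (XOR where the leading bit is 1):
  pos 0: 1100 XOR 1011 = 0111
  pos 1: 1111 XOR 1011 = 0100
  pos 2: 1001 XOR 1011 = 0010
  pos 4: 1000 XOR 1011 = 0011
  pos 6: 1110 XOR 1011 = 0101
  pos 7: 1010 XOR 1011 = 0001
Remainder (last 3 bits) = 010. This is the CRC / FCS.

010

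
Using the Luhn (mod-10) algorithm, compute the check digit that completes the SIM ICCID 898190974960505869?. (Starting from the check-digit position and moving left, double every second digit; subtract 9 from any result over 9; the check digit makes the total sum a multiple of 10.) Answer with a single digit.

Partial digits right→left: 9 6 8 5 0 5 0 6 9 4 7 9 0 9 1 8 9 8
Double every second digit counting from the check-digit position (so the 1st, 3rd, 5th, ... of the partial from the right).
  doubled (with −9 where >9): 9 7 0 0 9 5 0 2 9 → sum 41
  kept as-is: 6 5 5 6 4 9 9 8 8 → sum 60
Total = 41 + 60 = 101.
Check digit = (10 − (101 mod 10)) mod 10 = 9.

9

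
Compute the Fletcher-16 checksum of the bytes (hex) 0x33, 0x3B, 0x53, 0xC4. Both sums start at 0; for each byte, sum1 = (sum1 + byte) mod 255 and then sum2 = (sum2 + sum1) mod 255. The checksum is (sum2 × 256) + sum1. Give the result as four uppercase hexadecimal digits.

Running sums (mod 255):
  after byte 0 (0x33): sum1=51, sum2=51
  after byte 1 (0x3B): sum1=110, sum2=161
  after byte 2 (0x53): sum1=193, sum2=99
  after byte 3 (0xC4): sum1=134, sum2=233
Checksum = sum2·256 + sum1 = 233·256 + 134 = 59782 = 0xE986.

E986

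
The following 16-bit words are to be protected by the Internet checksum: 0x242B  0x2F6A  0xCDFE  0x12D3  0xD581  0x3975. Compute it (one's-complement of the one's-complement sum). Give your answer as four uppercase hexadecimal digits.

BCA1

One's-complement addition (fold any carry out of bit 15 back into bit 0):
  0x242B + 0x2F6A = 0x05395
  0x5395 + 0xCDFE = 0x12193 → wrap carry → 0x2194
  0x2194 + 0x12D3 = 0x03467
  0x3467 + 0xD581 = 0x109E8 → wrap carry → 0x09E9
  0x09E9 + 0x3975 = 0x0435E
One's-complement sum = 0x435E.
Checksum = ~0x435E & 0xFFFF = 0xBCA1.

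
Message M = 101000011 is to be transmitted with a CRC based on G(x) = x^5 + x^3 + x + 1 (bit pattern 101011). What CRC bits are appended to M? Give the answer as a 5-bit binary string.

Append 5 zeros: 10100001100000. Divide by 101011 (XOR where the leading bit is 1):
  pos 0: 101000 XOR 101011 = 000011
  pos 4: 110110 XOR 101011 = 011101
  pos 5: 111010 XOR 101011 = 010001
  pos 6: 100010 XOR 101011 = 001001
  pos 8: 100100 XOR 101011 = 001111
Remainder (last 5 bits) = 01111. This is the CRC / FCS.

01111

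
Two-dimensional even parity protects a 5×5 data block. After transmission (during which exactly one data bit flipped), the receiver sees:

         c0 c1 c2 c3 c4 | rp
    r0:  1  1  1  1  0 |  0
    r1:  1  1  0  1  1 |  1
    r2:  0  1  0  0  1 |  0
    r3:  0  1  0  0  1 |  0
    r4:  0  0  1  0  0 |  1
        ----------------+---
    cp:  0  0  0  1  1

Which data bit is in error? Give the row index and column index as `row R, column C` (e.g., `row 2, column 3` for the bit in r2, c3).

row 1, column 3

Recompute each row's even parity and compare to rp:
  r0: data parity 0, sent rp 0 → ok
  r1: data parity 0, sent rp 1 → mismatch
  r2: data parity 0, sent rp 0 → ok
  r3: data parity 0, sent rp 0 → ok
  r4: data parity 1, sent rp 1 → ok
Recompute each column's even parity and compare to cp:
  c0: data parity 0, sent cp 0 → ok
  c1: data parity 0, sent cp 0 → ok
  c2: data parity 0, sent cp 0 → ok
  c3: data parity 0, sent cp 1 → mismatch
  c4: data parity 1, sent cp 1 → ok
Exactly one row (r1) and one column (c3) fail → the flipped bit is at their intersection.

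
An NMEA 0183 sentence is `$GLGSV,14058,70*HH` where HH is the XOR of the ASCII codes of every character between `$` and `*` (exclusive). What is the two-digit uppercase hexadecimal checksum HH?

76

XOR the ASCII codes of the payload characters:
  'G' = 0x47 → acc = 0x47
  'L' = 0x4C → acc = 0x0B
  'G' = 0x47 → acc = 0x4C
  'S' = 0x53 → acc = 0x1F
  'V' = 0x56 → acc = 0x49
  ',' = 0x2C → acc = 0x65
  '1' = 0x31 → acc = 0x54
  '4' = 0x34 → acc = 0x60
  '0' = 0x30 → acc = 0x50
  '5' = 0x35 → acc = 0x65
  '8' = 0x38 → acc = 0x5D
  ',' = 0x2C → acc = 0x71
  '7' = 0x37 → acc = 0x46
  '0' = 0x30 → acc = 0x76
Checksum = 0x76.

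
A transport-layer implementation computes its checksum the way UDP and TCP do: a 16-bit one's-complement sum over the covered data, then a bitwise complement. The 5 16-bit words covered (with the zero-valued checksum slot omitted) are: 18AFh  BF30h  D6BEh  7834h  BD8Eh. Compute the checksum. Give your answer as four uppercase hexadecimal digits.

1B9E

One's-complement addition (fold any carry out of bit 15 back into bit 0):
  0x18AF + 0xBF30 = 0x0D7DF
  0xD7DF + 0xD6BE = 0x1AE9D → wrap carry → 0xAE9E
  0xAE9E + 0x7834 = 0x126D2 → wrap carry → 0x26D3
  0x26D3 + 0xBD8E = 0x0E461
One's-complement sum = 0xE461.
Checksum = ~0xE461 & 0xFFFF = 0x1B9E.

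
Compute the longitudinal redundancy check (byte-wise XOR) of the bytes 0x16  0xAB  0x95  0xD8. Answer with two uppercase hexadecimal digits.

F0

XOR the bytes together:
  start with 0x16
  0x16 ⊕ 0xAB = 0xBD
  0xBD ⊕ 0x95 = 0x28
  0x28 ⊕ 0xD8 = 0xF0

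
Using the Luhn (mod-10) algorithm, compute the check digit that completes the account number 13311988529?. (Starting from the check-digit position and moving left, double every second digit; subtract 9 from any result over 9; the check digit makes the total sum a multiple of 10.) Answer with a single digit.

0

Partial digits right→left: 9 2 5 8 8 9 1 1 3 3 1
Double every second digit counting from the check-digit position (so the 1st, 3rd, 5th, ... of the partial from the right).
  doubled (with −9 where >9): 9 1 7 2 6 2 → sum 27
  kept as-is: 2 8 9 1 3 → sum 23
Total = 27 + 23 = 50.
Check digit = (10 − (50 mod 10)) mod 10 = 0.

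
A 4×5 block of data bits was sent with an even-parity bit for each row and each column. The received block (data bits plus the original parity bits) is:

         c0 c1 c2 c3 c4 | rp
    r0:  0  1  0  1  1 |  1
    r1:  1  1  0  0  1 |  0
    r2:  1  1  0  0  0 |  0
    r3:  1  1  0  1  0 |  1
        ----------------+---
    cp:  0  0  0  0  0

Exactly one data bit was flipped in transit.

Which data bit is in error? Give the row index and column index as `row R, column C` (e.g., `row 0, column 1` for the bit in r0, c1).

Recompute each row's even parity and compare to rp:
  r0: data parity 1, sent rp 1 → ok
  r1: data parity 1, sent rp 0 → mismatch
  r2: data parity 0, sent rp 0 → ok
  r3: data parity 1, sent rp 1 → ok
Recompute each column's even parity and compare to cp:
  c0: data parity 1, sent cp 0 → mismatch
  c1: data parity 0, sent cp 0 → ok
  c2: data parity 0, sent cp 0 → ok
  c3: data parity 0, sent cp 0 → ok
  c4: data parity 0, sent cp 0 → ok
Exactly one row (r1) and one column (c0) fail → the flipped bit is at their intersection.

row 1, column 0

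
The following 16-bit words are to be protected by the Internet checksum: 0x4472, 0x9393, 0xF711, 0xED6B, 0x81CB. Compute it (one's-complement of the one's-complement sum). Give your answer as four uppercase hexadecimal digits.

One's-complement addition (fold any carry out of bit 15 back into bit 0):
  0x4472 + 0x9393 = 0x0D805
  0xD805 + 0xF711 = 0x1CF16 → wrap carry → 0xCF17
  0xCF17 + 0xED6B = 0x1BC82 → wrap carry → 0xBC83
  0xBC83 + 0x81CB = 0x13E4E → wrap carry → 0x3E4F
One's-complement sum = 0x3E4F.
Checksum = ~0x3E4F & 0xFFFF = 0xC1B0.

C1B0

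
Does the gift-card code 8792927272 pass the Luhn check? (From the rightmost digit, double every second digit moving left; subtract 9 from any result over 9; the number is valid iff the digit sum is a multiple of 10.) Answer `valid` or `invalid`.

valid

From the right, keep odd positions and double even positions (subtract 9 from any doubled value over 9):
  doubled (positions 2,4,...): 5 5 9 9 7 → sum 35
  kept (positions 1,3,...): 2 2 2 2 7 → sum 15
Total = 50.
50 mod 10 = 0, so the number is valid.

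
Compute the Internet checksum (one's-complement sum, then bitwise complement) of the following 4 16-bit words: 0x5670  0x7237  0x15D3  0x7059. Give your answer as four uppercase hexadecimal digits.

B12B

One's-complement addition (fold any carry out of bit 15 back into bit 0):
  0x5670 + 0x7237 = 0x0C8A7
  0xC8A7 + 0x15D3 = 0x0DE7A
  0xDE7A + 0x7059 = 0x14ED3 → wrap carry → 0x4ED4
One's-complement sum = 0x4ED4.
Checksum = ~0x4ED4 & 0xFFFF = 0xB12B.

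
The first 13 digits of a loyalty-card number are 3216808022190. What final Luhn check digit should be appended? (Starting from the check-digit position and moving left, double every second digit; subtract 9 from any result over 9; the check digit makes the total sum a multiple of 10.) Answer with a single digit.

Partial digits right→left: 0 9 1 2 2 0 8 0 8 6 1 2 3
Double every second digit counting from the check-digit position (so the 1st, 3rd, 5th, ... of the partial from the right).
  doubled (with −9 where >9): 0 2 4 7 7 2 6 → sum 28
  kept as-is: 9 2 0 0 6 2 → sum 19
Total = 28 + 19 = 47.
Check digit = (10 − (47 mod 10)) mod 10 = 3.

3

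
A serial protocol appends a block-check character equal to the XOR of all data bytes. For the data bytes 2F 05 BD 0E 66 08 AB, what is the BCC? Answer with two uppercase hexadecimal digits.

XOR the bytes together:
  start with 0x2F
  0x2F ⊕ 0x05 = 0x2A
  0x2A ⊕ 0xBD = 0x97
  0x97 ⊕ 0x0E = 0x99
  0x99 ⊕ 0x66 = 0xFF
  0xFF ⊕ 0x08 = 0xF7
  0xF7 ⊕ 0xAB = 0x5C

5C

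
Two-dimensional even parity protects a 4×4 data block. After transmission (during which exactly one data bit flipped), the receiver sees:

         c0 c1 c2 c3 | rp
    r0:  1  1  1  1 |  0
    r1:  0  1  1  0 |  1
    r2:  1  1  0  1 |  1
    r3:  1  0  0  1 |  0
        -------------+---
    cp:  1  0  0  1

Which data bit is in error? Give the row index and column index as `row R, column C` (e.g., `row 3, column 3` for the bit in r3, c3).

Recompute each row's even parity and compare to rp:
  r0: data parity 0, sent rp 0 → ok
  r1: data parity 0, sent rp 1 → mismatch
  r2: data parity 1, sent rp 1 → ok
  r3: data parity 0, sent rp 0 → ok
Recompute each column's even parity and compare to cp:
  c0: data parity 1, sent cp 1 → ok
  c1: data parity 1, sent cp 0 → mismatch
  c2: data parity 0, sent cp 0 → ok
  c3: data parity 1, sent cp 1 → ok
Exactly one row (r1) and one column (c1) fail → the flipped bit is at their intersection.

row 1, column 1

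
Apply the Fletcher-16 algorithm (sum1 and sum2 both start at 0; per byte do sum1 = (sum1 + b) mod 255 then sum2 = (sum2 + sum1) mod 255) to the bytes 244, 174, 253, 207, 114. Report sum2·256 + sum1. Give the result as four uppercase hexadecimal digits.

8FE3

Running sums (mod 255):
  after byte 0 (244): sum1=244, sum2=244
  after byte 1 (174): sum1=163, sum2=152
  after byte 2 (253): sum1=161, sum2=58
  after byte 3 (207): sum1=113, sum2=171
  after byte 4 (114): sum1=227, sum2=143
Checksum = sum2·256 + sum1 = 143·256 + 227 = 36835 = 0x8FE3.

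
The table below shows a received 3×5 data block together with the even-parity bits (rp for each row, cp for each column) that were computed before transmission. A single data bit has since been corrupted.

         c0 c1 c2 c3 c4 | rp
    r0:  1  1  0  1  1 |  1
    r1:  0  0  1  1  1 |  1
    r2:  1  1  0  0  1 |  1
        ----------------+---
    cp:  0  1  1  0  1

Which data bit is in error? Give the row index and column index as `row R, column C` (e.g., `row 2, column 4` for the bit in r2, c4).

Recompute each row's even parity and compare to rp:
  r0: data parity 0, sent rp 1 → mismatch
  r1: data parity 1, sent rp 1 → ok
  r2: data parity 1, sent rp 1 → ok
Recompute each column's even parity and compare to cp:
  c0: data parity 0, sent cp 0 → ok
  c1: data parity 0, sent cp 1 → mismatch
  c2: data parity 1, sent cp 1 → ok
  c3: data parity 0, sent cp 0 → ok
  c4: data parity 1, sent cp 1 → ok
Exactly one row (r0) and one column (c1) fail → the flipped bit is at their intersection.

row 0, column 1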